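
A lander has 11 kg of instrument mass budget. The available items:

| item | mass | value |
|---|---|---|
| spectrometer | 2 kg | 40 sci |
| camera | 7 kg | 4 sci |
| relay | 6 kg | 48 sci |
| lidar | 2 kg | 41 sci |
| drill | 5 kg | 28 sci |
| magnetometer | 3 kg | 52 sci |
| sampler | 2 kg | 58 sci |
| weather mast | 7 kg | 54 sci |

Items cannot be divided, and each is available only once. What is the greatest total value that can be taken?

191 sci

This is a 0/1 knapsack; check combinations near the capacity.
- spectrometer+lidar+magnetometer+sampler: mass 2+2+3+2=9, value 40+41+52+58=191
- spectrometer+lidar+drill+sampler: mass 2+2+5+2=11, value 40+41+28+58=167
- relay+magnetometer+sampler: mass 6+3+2=11, value 48+52+58=158
- lidar+sampler+weather mast: mass 2+2+7=11, value 41+58+54=153
- spectrometer+sampler+weather mast: mass 2+2+7=11, value 40+58+54=152
Best: 191 sci.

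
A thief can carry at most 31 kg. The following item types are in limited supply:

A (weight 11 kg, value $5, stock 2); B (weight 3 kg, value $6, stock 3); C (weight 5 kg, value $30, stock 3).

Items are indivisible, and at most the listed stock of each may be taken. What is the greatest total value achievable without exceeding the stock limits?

Best selections within weight 31 and stock limits:
- 3×B + 3×C: weight 24, value 108
- 2×B + 3×C: weight 21, value 102
- 1×A + 1×B + 3×C: weight 29, value 101
- 1×B + 3×C: weight 18, value 96
Best: $108.

$108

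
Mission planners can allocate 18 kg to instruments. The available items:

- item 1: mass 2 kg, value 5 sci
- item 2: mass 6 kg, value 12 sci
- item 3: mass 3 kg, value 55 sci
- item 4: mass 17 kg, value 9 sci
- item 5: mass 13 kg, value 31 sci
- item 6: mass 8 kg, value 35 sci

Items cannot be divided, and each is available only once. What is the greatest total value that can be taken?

This is a 0/1 knapsack; check combinations near the capacity.
- item 2+item 3+item 6: mass 6+3+8=17, value 12+55+35=102
- item 1+item 3+item 6: mass 2+3+8=13, value 5+55+35=95
- item 1+item 3+item 5: mass 2+3+13=18, value 5+55+31=91
- item 3+item 6: mass 3+8=11, value 55+35=90
- item 3+item 5: mass 3+13=16, value 55+31=86
Best: 102 sci.

102 sci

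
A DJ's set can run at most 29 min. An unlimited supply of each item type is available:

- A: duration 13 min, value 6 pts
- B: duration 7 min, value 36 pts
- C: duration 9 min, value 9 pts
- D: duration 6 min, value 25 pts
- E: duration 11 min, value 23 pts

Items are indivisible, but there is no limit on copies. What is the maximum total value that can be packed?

Best value-per-unit is B at 36/7, and filling with it alone uses duration 4×7=28. No mix of the others beats 4×36 = 144.

144 pts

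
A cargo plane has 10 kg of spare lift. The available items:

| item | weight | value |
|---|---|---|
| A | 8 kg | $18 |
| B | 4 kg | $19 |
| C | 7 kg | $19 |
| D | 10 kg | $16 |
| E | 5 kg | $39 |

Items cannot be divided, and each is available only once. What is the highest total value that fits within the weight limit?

$58

Check high-value combinations within 10 kg:
- B+E: weight 4+5=9, value 19+39=58
- E: weight 5, value 39
- B: weight 4, value 19
Best: $58.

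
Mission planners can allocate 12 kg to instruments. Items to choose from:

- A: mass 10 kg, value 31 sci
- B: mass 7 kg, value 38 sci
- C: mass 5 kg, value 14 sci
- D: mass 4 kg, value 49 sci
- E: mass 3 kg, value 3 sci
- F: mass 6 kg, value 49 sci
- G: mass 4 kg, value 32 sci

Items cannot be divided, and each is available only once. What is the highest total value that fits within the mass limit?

Check high-value combinations within 12 kg:
- D+F: mass 4+6=10, value 49+49=98
- B+D: mass 7+4=11, value 38+49=87
- D+E+G: mass 4+3+4=11, value 49+3+32=84
- D+G: mass 4+4=8, value 49+32=81
- F+G: mass 6+4=10, value 49+32=81
Best: 98 sci.

98 sci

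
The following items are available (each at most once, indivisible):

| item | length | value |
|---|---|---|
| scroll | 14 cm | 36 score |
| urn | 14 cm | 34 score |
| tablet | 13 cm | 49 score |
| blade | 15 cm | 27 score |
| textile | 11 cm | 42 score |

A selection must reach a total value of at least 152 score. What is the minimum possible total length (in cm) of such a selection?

52

Subsets with value ≥ 152, sorted by total length:
- scroll+urn+tablet+textile: length 52, value 161
- scroll+tablet+blade+textile: length 53, value 154
- urn+tablet+blade+textile: length 53, value 152
- scroll+urn+tablet+blade+textile: length 67, value 188
Minimum length: 52 cm.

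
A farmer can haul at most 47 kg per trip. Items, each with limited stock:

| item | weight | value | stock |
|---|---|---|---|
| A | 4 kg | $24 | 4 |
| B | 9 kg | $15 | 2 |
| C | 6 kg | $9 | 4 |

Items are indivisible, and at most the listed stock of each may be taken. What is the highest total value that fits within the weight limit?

$144

Top feasible selections:
- 4×A + 2×B + 2×C: weight 46, value 144
- 4×A + 1×B + 3×C: weight 43, value 138
- 4×A + 2×B + 1×C: weight 40, value 135
- 4×A + 4×C: weight 40, value 132
Best: $144.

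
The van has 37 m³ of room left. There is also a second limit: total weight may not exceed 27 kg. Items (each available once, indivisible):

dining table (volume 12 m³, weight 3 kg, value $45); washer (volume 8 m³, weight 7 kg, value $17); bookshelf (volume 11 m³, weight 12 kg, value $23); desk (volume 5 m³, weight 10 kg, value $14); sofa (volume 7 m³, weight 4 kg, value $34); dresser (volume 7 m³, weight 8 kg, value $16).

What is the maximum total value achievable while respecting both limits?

Feasible sets respecting both limits:
- dining table+bookshelf+sofa+dresser: volume 37, weight 27, value 118
- dining table+washer+sofa+dresser: volume 34, weight 22, value 112
- dining table+washer+desk+sofa: volume 32, weight 24, value 110
Best: $118.

$118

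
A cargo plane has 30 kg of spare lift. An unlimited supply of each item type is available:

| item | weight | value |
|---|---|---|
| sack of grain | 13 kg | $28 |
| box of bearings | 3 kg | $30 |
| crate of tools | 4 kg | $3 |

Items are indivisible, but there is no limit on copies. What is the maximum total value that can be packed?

Best value-per-unit is box of bearings at 30/3, and filling with it alone uses weight 10×3=30. No mix of the others beats 10×30 = 300.

$300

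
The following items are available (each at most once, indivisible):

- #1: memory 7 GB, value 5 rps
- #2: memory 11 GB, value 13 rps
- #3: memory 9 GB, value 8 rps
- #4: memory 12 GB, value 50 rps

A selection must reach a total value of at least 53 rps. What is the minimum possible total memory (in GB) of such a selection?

19

Subsets with value ≥ 53, sorted by total memory:
- #1+#4: memory 19, value 55
- #3+#4: memory 21, value 58
- #2+#4: memory 23, value 63
Minimum memory: 19 GB.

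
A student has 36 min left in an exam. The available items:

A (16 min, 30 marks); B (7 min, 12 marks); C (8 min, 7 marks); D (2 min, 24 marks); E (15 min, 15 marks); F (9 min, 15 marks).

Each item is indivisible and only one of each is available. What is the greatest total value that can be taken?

81 marks

Check high-value combinations within 36 min:
- A+B+D+F: time 16+7+2+9=34, value 30+12+24+15=81
- A+C+D+F: time 16+8+2+9=35, value 30+7+24+15=76
- A+B+C+D: time 16+7+8+2=33, value 30+12+7+24=73
- A+D+F: time 16+2+9=27, value 30+24+15=69
- A+D+E: time 16+2+15=33, value 30+24+15=69
Best: 81 marks.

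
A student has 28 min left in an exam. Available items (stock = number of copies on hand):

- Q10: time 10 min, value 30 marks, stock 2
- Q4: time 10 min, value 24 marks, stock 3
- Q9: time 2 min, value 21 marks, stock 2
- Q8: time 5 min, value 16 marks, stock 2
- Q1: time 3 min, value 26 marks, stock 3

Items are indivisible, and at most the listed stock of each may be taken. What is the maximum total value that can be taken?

Top feasible selections:
- 1×Q10 + 2×Q9 + 1×Q8 + 3×Q1: time 28, value 166
- 1×Q4 + 2×Q9 + 1×Q8 + 3×Q1: time 28, value 160
- 2×Q9 + 2×Q8 + 3×Q1: time 23, value 152
Best: 166 marks.

166 marks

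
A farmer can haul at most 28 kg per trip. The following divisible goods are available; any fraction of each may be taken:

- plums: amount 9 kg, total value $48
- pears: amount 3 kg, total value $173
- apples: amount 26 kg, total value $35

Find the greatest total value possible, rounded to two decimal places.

Take in order of value per unit:
- pears (173/3 per unit): all 3 → value 173, running total 173.00
- plums (48/9 per unit): all 9 → value 48, running total 221.00
- apples (35/26 per unit): 16 of 26 → value 16×35/26 = 21.5385, running total 242.54
Total 242.54.

242.54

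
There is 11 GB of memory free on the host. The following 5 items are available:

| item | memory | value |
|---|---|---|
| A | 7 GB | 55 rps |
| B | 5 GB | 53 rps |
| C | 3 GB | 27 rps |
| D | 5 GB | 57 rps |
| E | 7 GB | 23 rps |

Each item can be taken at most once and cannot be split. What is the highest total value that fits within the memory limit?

110 rps

Check high-value combinations within 11 GB:
- B+D: memory 5+5=10, value 53+57=110
- C+D: memory 3+5=8, value 27+57=84
- A+C: memory 7+3=10, value 55+27=82
- B+C: memory 5+3=8, value 53+27=80
Best: 110 rps.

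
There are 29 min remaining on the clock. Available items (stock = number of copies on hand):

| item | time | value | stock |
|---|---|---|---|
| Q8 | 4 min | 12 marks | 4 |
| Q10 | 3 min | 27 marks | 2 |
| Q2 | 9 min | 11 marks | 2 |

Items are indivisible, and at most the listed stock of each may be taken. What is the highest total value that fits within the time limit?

Best selections within time 29 and stock limits:
- 4×Q8 + 2×Q10: time 22, value 102
- 3×Q8 + 2×Q10 + 1×Q2: time 27, value 101
- 3×Q8 + 2×Q10: time 18, value 90
Best: 102 marks.

102 marks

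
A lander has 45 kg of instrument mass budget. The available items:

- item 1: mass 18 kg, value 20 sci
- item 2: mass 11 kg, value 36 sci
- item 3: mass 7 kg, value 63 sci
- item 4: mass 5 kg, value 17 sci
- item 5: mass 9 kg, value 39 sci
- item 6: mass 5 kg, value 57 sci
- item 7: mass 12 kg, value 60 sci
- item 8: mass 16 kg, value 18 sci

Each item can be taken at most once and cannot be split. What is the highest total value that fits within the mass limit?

Check high-value combinations within 45 kg:
- item 2+item 3+item 5+item 6+item 7: mass 11+7+9+5+12=44, value 36+63+39+57+60=255
- item 3+item 4+item 5+item 6+item 7: mass 7+5+9+5+12=38, value 63+17+39+57+60=236
- item 2+item 3+item 4+item 6+item 7: mass 11+7+5+5+12=40, value 36+63+17+57+60=233
Best: 255 sci.

255 sci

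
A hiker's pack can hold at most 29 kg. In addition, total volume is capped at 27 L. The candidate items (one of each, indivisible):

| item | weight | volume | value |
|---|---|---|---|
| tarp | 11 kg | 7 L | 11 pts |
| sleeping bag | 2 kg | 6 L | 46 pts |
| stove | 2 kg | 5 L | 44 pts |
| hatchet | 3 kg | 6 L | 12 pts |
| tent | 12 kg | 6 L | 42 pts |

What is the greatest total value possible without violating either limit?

Feasible sets respecting both limits:
- sleeping bag+stove+hatchet+tent: weight 19, volume 23, value 144
- tarp+sleeping bag+stove+tent: weight 27, volume 24, value 143
- sleeping bag+stove+tent: weight 16, volume 17, value 132
Best: 144 pts.

144 pts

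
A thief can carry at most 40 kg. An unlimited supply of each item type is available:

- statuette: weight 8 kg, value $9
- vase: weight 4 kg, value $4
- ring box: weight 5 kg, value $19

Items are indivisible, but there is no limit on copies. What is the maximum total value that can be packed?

$152

Best value-per-unit is ring box at 19/5, and filling with it alone uses weight 8×5=40. No mix of the others beats 8×19 = 152.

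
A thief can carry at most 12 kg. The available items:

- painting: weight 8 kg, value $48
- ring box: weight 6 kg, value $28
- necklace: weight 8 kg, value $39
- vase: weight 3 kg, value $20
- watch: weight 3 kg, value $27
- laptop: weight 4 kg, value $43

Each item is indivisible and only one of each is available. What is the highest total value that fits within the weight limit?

$91

Check high-value combinations within 12 kg:
- painting+laptop: weight 8+4=12, value 48+43=91
- vase+watch+laptop: weight 3+3+4=10, value 20+27+43=90
- necklace+laptop: weight 8+4=12, value 39+43=82
- painting+watch: weight 8+3=11, value 48+27=75
- ring box+vase+watch: weight 6+3+3=12, value 28+20+27=75
Best: $91.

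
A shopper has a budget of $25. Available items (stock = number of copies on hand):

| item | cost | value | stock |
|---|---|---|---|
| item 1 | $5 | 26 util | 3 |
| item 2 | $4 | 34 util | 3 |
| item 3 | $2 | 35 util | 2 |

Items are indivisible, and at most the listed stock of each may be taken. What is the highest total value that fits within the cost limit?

198 util

Best selections within cost 25 and stock limits:
- 1×item 1 + 3×item 2 + 2×item 3: cost 21, value 198
- 2×item 1 + 2×item 2 + 2×item 3: cost 22, value 190
- 2×item 1 + 3×item 2 + 1×item 3: cost 24, value 189
- 3×item 1 + 1×item 2 + 2×item 3: cost 23, value 182
Best: 198 util.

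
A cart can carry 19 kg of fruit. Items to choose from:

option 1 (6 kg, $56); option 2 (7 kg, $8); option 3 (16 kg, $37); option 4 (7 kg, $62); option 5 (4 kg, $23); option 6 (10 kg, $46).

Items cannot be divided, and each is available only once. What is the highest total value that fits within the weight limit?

$141

Check high-value combinations within 19 kg:
- option 1+option 4+option 5: weight 6+7+4=17, value 56+62+23=141
- option 1+option 4: weight 6+7=13, value 56+62=118
- option 4+option 6: weight 7+10=17, value 62+46=108
- option 1+option 6: weight 6+10=16, value 56+46=102
Best: $141.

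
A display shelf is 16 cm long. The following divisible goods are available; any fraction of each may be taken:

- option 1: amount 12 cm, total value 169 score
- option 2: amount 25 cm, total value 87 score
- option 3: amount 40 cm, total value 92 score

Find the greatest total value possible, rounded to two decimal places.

182.92

Take in order of value per unit:
- option 1 (169/12 per unit): all 12 → value 169, running total 169.00
- option 2 (87/25 per unit): 4 of 25 → value 4×87/25 = 13.9200, running total 182.92
Total 182.92.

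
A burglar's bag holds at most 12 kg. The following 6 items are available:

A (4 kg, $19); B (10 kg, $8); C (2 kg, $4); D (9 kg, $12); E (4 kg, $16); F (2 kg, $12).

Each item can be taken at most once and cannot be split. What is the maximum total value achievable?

$51

Check high-value combinations within 12 kg:
- A+C+E+F: weight 4+2+4+2=12, value 19+4+16+12=51
- A+E+F: weight 4+4+2=10, value 19+16+12=47
- A+C+E: weight 4+2+4=10, value 19+4+16=39
- A+E: weight 4+4=8, value 19+16=35
Best: $51.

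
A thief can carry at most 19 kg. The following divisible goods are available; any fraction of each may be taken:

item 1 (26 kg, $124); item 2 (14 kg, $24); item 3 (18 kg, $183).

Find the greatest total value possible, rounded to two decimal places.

187.77

Take in order of value per unit:
- item 3 (183/18 per unit): all 18 → value 183, running total 183.00
- item 1 (124/26 per unit): 1 of 26 → value 1×124/26 = 4.7692, running total 187.77
Total 187.77.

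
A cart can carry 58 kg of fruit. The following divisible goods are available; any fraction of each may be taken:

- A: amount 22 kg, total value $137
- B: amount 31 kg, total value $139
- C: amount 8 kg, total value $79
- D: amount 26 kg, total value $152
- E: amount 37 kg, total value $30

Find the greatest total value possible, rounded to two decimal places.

Take in order of value per unit:
- C (79/8 per unit): all 8 → value 79, running total 79.00
- A (137/22 per unit): all 22 → value 137, running total 216.00
- D (152/26 per unit): all 26 → value 152, running total 368.00
- B (139/31 per unit): 2 of 31 → value 2×139/31 = 8.9677, running total 376.97
Total 376.97.

376.97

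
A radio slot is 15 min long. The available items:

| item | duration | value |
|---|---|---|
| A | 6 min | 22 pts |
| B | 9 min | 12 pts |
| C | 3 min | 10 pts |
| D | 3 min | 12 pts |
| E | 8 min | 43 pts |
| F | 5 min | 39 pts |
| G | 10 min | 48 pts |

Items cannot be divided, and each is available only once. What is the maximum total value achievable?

Check high-value combinations within 15 min:
- F+G: duration 5+10=15, value 39+48=87
- E+F: duration 8+5=13, value 43+39=82
- A+D+F: duration 6+3+5=14, value 22+12+39=73
- A+C+F: duration 6+3+5=14, value 22+10+39=71
Best: 87 pts.

87 pts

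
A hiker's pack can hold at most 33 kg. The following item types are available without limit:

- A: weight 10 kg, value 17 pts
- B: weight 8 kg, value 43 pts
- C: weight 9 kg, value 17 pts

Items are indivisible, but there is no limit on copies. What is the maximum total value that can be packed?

172 pts

Best value-per-unit is B at 43/8, and filling with it alone uses weight 4×8=32. No mix of the others beats 4×43 = 172.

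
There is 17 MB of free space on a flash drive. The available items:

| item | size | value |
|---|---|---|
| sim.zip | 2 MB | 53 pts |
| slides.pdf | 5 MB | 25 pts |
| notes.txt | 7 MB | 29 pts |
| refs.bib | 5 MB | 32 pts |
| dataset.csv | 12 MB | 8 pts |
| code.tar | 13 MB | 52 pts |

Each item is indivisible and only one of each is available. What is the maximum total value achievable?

114 pts

Check high-value combinations within 17 MB:
- sim.zip+notes.txt+refs.bib: size 2+7+5=14, value 53+29+32=114
- sim.zip+slides.pdf+refs.bib: size 2+5+5=12, value 53+25+32=110
- sim.zip+slides.pdf+notes.txt: size 2+5+7=14, value 53+25+29=107
- sim.zip+code.tar: size 2+13=15, value 53+52=105
Best: 114 pts.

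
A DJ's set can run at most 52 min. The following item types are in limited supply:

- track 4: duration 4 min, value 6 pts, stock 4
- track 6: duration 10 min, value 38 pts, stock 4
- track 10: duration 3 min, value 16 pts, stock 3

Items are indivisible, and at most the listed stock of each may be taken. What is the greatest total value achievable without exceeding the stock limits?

200 pts

Top feasible selections:
- 4×track 6 + 3×track 10: duration 49, value 200
- 1×track 4 + 4×track 6 + 2×track 10: duration 50, value 190
- 4×track 6 + 2×track 10: duration 46, value 184
Best: 200 pts.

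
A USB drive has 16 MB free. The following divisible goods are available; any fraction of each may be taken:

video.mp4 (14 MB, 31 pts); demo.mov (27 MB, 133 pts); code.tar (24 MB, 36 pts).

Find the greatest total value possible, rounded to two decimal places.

78.81

Take in order of value per unit:
- demo.mov (133/27 per unit): 16 of 27 → value 16×133/27 = 78.8148, running total 78.81
Total 78.81.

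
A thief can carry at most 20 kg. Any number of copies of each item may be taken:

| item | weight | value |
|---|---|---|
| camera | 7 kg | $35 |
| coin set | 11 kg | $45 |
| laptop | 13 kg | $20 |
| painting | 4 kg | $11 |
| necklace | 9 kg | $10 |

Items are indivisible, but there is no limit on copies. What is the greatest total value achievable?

$81

Best value-per-unit is camera at 35/7; filling with it alone gives 2×35 = 70.
Optimal mix: 2×camera + 1×painting → weight 18, value 81.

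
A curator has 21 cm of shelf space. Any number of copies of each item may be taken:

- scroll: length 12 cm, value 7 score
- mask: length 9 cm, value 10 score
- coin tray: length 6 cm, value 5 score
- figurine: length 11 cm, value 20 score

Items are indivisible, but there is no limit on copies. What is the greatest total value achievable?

Best value-per-unit is figurine at 20/11; filling with it alone gives 1×20 = 20.
Optimal mix: 1×mask + 1×figurine → length 20, value 30.

30 score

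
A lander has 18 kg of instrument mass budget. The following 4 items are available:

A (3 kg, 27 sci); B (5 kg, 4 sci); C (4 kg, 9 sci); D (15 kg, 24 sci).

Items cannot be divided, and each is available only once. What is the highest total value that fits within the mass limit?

51 sci

This is a 0/1 knapsack; check combinations near the capacity.
- A+D: mass 3+15=18, value 27+24=51
- A+B+C: mass 3+5+4=12, value 27+4+9=40
- A+C: mass 3+4=7, value 27+9=36
- A+B: mass 3+5=8, value 27+4=31
- A: mass 3, value 27
Best: 51 sci.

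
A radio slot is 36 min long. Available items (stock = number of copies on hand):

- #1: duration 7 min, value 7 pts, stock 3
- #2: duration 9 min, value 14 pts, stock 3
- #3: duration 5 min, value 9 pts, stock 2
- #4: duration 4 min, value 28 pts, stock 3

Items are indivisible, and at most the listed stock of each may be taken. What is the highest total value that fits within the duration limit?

121 pts

Best selections within duration 36 and stock limits:
- 2×#2 + 1×#3 + 3×#4: duration 35, value 121
- 1×#2 + 2×#3 + 3×#4: duration 31, value 116
- 2×#1 + 2×#3 + 3×#4: duration 36, value 116
- 1×#1 + 1×#2 + 1×#3 + 3×#4: duration 33, value 114
Best: 121 pts.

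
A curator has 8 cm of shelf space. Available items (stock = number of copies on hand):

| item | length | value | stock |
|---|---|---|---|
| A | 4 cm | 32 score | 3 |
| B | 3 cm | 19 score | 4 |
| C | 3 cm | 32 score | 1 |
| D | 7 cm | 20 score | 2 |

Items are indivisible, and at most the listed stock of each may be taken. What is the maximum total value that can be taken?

64 score

Best selections within length 8 and stock limits:
- 1×A + 1×C: length 7, value 64
- 2×A: length 8, value 64
- 1×B + 1×C: length 6, value 51
- 1×A + 1×B: length 7, value 51
Best: 64 score.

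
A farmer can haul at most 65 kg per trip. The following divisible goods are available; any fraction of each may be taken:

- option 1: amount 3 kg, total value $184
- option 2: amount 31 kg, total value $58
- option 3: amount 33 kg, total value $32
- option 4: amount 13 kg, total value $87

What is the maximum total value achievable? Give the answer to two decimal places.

346.45

Take in order of value per unit:
- option 1 (184/3 per unit): all 3 → value 184, running total 184.00
- option 4 (87/13 per unit): all 13 → value 87, running total 271.00
- option 2 (58/31 per unit): all 31 → value 58, running total 329.00
- option 3 (32/33 per unit): 18 of 33 → value 18×32/33 = 17.4545, running total 346.45
Total 346.45.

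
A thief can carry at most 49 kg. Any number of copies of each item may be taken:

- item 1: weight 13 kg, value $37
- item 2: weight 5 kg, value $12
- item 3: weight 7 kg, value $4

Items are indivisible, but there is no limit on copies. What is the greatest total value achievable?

Best value-per-unit is item 1 at 37/13; filling with it alone gives 3×37 = 111.
Optimal mix: 3×item 1 + 2×item 2 → weight 49, value 135.

$135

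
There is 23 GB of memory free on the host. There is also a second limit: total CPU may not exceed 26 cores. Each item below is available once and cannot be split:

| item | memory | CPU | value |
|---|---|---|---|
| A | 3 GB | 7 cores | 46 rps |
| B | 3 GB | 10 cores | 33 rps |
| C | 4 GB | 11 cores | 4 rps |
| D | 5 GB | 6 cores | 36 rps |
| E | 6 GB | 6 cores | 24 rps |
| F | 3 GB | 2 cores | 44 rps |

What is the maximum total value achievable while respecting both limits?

Feasible sets respecting both limits:
- A+B+D+F: memory 14, CPU 25, value 159
- A+D+E+F: memory 17, CPU 21, value 150
- A+B+E+F: memory 15, CPU 25, value 147
Best: 159 rps.

159 rps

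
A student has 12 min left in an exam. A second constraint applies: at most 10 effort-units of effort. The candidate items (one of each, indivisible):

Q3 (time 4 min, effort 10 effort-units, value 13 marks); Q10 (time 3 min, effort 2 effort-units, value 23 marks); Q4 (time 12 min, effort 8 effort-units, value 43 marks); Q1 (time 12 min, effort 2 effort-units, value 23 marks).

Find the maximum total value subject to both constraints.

43 marks

Feasible sets respecting both limits:
- Q4: time 12, effort 8, value 43
- Q10: time 3, effort 2, value 23
- Q1: time 12, effort 2, value 23
Best: 43 marks.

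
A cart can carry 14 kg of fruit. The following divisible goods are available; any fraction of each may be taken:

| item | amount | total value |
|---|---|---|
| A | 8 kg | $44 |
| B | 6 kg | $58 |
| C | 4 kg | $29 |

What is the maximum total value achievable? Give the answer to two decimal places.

109.00

Take in order of value per unit:
- B (58/6 per unit): all 6 → value 58, running total 58.00
- C (29/4 per unit): all 4 → value 29, running total 87.00
- A (44/8 per unit): 4 of 8 → value 4×44/8 = 22.0000, running total 109.00
Total 109.00.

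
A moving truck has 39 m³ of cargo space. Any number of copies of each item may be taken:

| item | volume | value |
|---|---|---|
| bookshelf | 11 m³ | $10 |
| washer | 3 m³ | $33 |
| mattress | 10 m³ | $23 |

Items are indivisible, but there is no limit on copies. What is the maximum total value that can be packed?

Best value-per-unit is washer at 33/3, and filling with it alone uses volume 13×3=39. No mix of the others beats 13×33 = 429.

$429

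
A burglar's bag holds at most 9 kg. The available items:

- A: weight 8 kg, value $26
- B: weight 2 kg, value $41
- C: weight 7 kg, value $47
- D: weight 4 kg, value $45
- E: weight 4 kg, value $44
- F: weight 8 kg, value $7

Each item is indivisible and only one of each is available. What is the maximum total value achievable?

This is a 0/1 knapsack; check combinations near the capacity.
- D+E: weight 4+4=8, value 45+44=89
- B+C: weight 2+7=9, value 41+47=88
- B+D: weight 2+4=6, value 41+45=86
- B+E: weight 2+4=6, value 41+44=85
- C: weight 7, value 47
Best: $89.

$89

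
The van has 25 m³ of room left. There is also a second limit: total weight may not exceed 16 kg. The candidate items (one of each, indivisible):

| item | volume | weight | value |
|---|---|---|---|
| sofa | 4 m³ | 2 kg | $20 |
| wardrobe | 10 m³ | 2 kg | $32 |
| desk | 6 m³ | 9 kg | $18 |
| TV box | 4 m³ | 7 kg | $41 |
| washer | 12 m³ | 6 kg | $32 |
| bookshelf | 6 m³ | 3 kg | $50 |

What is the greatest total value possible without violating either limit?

Feasible sets respecting both limits:
- sofa+wardrobe+TV box+bookshelf: volume 24, weight 14, value 143
- wardrobe+TV box+bookshelf: volume 20, weight 12, value 123
- TV box+washer+bookshelf: volume 22, weight 16, value 123
Best: $143.

$143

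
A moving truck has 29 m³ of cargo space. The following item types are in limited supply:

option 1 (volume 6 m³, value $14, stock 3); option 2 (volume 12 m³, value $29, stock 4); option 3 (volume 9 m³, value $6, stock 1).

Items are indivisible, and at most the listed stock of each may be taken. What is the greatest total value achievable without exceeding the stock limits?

$58

Best selections within volume 29 and stock limits:
- 2×option 2: volume 24, value 58
- 2×option 1 + 1×option 2: volume 24, value 57
Best: $58.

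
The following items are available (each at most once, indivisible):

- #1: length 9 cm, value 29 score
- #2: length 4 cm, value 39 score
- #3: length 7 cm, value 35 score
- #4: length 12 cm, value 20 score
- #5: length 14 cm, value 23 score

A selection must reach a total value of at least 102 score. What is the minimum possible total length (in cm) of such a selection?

20

Subsets with value ≥ 102, sorted by total length:
- #1+#2+#3: length 20, value 103
- #1+#2+#3+#4: length 32, value 123
Minimum length: 20 cm.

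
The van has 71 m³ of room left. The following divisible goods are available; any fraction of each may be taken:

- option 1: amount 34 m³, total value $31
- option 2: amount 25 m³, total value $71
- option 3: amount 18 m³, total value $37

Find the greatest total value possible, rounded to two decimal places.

133.53

Take in order of value per unit:
- option 2 (71/25 per unit): all 25 → value 71, running total 71.00
- option 3 (37/18 per unit): all 18 → value 37, running total 108.00
- option 1 (31/34 per unit): 28 of 34 → value 28×31/34 = 25.5294, running total 133.53
Total 133.53.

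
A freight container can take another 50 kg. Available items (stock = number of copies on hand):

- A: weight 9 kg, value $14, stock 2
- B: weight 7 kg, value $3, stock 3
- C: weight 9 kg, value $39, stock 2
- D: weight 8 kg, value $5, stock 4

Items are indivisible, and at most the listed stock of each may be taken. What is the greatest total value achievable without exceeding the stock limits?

$112

Top feasible selections:
- 2×A + 2×B + 2×C: weight 50, value 112
- 2×A + 2×C + 1×D: weight 44, value 111
Best: $112.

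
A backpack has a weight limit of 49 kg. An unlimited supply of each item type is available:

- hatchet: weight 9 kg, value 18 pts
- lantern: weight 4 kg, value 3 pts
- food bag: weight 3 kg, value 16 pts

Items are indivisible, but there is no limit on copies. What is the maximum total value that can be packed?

Best value-per-unit is food bag at 16/3, and filling with it alone uses weight 16×3=48. No mix of the others beats 16×16 = 256.

256 pts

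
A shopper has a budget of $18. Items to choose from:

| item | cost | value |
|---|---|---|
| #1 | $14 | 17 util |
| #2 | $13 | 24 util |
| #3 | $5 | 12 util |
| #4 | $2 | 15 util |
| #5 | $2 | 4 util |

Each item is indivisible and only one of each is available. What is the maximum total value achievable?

43 util

Check high-value combinations within $18:
- #2+#4+#5: cost 13+2+2=17, value 24+15+4=43
- #2+#4: cost 13+2=15, value 24+15=39
- #2+#3: cost 13+5=18, value 24+12=36
- #1+#4+#5: cost 14+2+2=18, value 17+15+4=36
Best: 43 util.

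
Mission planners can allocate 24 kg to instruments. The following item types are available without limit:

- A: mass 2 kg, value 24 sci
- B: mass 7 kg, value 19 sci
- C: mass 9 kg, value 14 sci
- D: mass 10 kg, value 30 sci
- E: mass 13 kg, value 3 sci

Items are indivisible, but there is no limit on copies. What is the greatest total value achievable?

Best value-per-unit is A at 24/2, and filling with it alone uses mass 12×2=24. No mix of the others beats 12×24 = 288.

288 sci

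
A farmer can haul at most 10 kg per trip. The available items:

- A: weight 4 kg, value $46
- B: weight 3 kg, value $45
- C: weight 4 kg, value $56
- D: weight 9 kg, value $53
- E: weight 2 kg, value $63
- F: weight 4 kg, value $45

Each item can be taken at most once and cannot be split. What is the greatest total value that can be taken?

$165

Check high-value combinations within 10 kg:
- A+C+E: weight 4+4+2=10, value 46+56+63=165
- B+C+E: weight 3+4+2=9, value 45+56+63=164
- C+E+F: weight 4+2+4=10, value 56+63+45=164
Best: $165.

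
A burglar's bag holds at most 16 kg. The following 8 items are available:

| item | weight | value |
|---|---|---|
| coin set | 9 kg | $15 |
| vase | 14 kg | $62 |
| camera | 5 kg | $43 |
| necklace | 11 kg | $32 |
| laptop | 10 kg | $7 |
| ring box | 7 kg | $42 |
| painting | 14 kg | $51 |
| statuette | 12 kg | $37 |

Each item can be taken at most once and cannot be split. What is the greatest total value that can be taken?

$85

This is a 0/1 knapsack; check combinations near the capacity.
- camera+ring box: weight 5+7=12, value 43+42=85
- camera+necklace: weight 5+11=16, value 43+32=75
- vase: weight 14, value 62
Best: $85.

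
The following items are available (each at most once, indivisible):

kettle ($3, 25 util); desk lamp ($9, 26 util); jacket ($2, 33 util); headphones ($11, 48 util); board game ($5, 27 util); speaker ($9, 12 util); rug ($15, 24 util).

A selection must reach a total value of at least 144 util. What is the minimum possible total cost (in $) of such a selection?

Subsets with value ≥ 144, sorted by total cost:
- kettle+desk lamp+jacket+headphones+board game: cost 30, value 159
- kettle+jacket+headphones+board game+speaker: cost 30, value 145
Minimum cost: 30 $.

30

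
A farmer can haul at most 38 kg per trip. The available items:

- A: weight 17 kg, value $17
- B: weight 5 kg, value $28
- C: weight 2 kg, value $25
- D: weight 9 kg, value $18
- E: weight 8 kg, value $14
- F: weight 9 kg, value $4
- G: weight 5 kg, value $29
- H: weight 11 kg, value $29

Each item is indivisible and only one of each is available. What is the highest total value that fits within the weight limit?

$129

Check high-value combinations within 38 kg:
- B+C+D+G+H: weight 5+2+9+5+11=32, value 28+25+18+29+29=129
- B+C+E+G+H: weight 5+2+8+5+11=31, value 28+25+14+29+29=125
- B+C+D+E+F+G: weight 5+2+9+8+9+5=38, value 28+25+18+14+4+29=118
- B+D+E+G+H: weight 5+9+8+5+11=38, value 28+18+14+29+29=118
- A+B+C+D+G: weight 17+5+2+9+5=38, value 17+28+25+18+29=117
Best: $129.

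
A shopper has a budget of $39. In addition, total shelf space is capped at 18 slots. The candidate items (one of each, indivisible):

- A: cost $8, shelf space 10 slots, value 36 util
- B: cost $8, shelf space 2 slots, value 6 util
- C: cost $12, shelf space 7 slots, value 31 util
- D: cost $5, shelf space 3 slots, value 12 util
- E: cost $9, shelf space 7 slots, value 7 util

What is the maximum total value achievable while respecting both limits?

67 util

Feasible sets respecting both limits:
- A+C: cost 20, shelf space 17, value 67
- A+B+D: cost 21, shelf space 15, value 54
- C+D+E: cost 26, shelf space 17, value 50
Best: 67 util.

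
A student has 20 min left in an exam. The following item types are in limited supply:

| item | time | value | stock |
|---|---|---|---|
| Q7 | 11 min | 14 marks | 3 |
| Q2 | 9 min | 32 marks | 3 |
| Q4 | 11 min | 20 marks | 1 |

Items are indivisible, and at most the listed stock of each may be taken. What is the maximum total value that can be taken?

64 marks

Best selections within time 20 and stock limits:
- 2×Q2: time 18, value 64
- 1×Q2 + 1×Q4: time 20, value 52
Best: 64 marks.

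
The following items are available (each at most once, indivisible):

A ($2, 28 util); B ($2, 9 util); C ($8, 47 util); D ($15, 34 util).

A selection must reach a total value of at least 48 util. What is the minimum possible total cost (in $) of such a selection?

Subsets with value ≥ 48, sorted by total cost:
- A+C: cost 10, value 75
- B+C: cost 10, value 56
Minimum cost: 10 $.

10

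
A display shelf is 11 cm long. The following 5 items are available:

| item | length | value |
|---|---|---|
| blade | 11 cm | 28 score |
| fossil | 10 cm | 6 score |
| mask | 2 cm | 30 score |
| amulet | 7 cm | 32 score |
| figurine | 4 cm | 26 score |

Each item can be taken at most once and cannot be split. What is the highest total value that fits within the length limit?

Check high-value combinations within 11 cm:
- mask+amulet: length 2+7=9, value 30+32=62
- amulet+figurine: length 7+4=11, value 32+26=58
- mask+figurine: length 2+4=6, value 30+26=56
Best: 62 score.

62 score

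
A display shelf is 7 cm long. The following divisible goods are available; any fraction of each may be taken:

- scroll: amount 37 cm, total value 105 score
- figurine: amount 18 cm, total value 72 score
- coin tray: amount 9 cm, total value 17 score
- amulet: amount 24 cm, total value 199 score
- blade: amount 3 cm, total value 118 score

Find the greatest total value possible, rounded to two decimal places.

Take in order of value per unit:
- blade (118/3 per unit): all 3 → value 118, running total 118.00
- amulet (199/24 per unit): 4 of 24 → value 4×199/24 = 33.1667, running total 151.17
Total 151.17.

151.17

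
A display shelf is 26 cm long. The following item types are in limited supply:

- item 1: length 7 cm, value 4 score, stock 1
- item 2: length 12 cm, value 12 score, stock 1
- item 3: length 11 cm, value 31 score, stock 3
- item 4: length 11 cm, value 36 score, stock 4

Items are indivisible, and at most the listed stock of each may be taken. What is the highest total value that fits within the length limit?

72 score

Top feasible selections:
- 2×item 4: length 22, value 72
- 1×item 3 + 1×item 4: length 22, value 67
- 2×item 3: length 22, value 62
- 1×item 2 + 1×item 4: length 23, value 48
Best: 72 score.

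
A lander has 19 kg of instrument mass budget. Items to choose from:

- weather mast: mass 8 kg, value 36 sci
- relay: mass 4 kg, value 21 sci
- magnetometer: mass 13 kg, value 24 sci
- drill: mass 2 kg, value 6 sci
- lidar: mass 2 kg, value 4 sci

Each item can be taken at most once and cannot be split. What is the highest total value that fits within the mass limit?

Check high-value combinations within 19 kg:
- weather mast+relay+drill+lidar: mass 8+4+2+2=16, value 36+21+6+4=67
- weather mast+relay+drill: mass 8+4+2=14, value 36+21+6=63
- weather mast+relay+lidar: mass 8+4+2=14, value 36+21+4=61
- weather mast+relay: mass 8+4=12, value 36+21=57
Best: 67 sci.

67 sci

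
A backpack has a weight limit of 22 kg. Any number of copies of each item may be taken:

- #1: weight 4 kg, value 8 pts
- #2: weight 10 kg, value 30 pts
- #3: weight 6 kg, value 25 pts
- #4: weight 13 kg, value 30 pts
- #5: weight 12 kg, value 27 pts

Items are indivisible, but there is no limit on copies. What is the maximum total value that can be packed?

83 pts

Best value-per-unit is #3 at 25/6; filling with it alone gives 3×25 = 75.
Optimal mix: 1×#1 + 3×#3 → weight 22, value 83.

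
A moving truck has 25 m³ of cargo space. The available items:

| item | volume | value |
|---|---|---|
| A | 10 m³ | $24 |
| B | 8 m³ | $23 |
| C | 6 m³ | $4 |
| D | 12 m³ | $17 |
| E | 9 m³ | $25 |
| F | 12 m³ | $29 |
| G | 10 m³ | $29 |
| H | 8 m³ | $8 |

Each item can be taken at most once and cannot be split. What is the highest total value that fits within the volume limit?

Check high-value combinations within 25 m³:
- F+G: volume 12+10=22, value 29+29=58
- C+E+G: volume 6+9+10=25, value 4+25+29=58
- B+C+G: volume 8+6+10=24, value 23+4+29=56
- B+E+H: volume 8+9+8=25, value 23+25+8=56
- E+G: volume 9+10=19, value 25+29=54
Best: $58.

$58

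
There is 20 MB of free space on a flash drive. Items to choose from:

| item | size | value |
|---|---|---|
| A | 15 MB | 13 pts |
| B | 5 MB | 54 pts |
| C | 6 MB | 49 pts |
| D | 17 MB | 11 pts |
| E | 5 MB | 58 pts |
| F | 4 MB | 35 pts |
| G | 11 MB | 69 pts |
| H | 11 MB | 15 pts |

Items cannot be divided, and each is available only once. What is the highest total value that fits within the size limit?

This is a 0/1 knapsack; check combinations near the capacity.
- B+C+E+F: size 5+6+5+4=20, value 54+49+58+35=196
- E+F+G: size 5+4+11=20, value 58+35+69=162
- B+C+E: size 5+6+5=16, value 54+49+58=161
Best: 196 pts.

196 pts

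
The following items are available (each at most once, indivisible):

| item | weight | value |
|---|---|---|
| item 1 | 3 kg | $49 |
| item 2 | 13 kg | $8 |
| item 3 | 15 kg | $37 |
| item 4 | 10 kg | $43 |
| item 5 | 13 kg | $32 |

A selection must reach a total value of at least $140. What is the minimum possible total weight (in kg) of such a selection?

41

Subsets with value ≥ 140, sorted by total weight:
- item 1+item 3+item 4+item 5: weight 41, value 161
- item 1+item 2+item 3+item 4+item 5: weight 54, value 169
Minimum weight: 41 kg.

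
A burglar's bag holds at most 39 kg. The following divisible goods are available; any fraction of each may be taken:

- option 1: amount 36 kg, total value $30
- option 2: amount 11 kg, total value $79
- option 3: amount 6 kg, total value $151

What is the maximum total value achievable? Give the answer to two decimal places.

Take in order of value per unit:
- option 3 (151/6 per unit): all 6 → value 151, running total 151.00
- option 2 (79/11 per unit): all 11 → value 79, running total 230.00
- option 1 (30/36 per unit): 22 of 36 → value 22×30/36 = 18.3333, running total 248.33
Total 248.33.

248.33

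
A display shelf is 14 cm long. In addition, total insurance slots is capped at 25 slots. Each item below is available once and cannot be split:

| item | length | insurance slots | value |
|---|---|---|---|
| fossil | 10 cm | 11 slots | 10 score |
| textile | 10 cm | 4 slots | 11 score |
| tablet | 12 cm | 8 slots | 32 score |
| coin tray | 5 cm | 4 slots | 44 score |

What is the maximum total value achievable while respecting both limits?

Feasible sets respecting both limits:
- coin tray: length 5, insurance slots 4, value 44
- tablet: length 12, insurance slots 8, value 32
- textile: length 10, insurance slots 4, value 11
Best: 44 score.

44 score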